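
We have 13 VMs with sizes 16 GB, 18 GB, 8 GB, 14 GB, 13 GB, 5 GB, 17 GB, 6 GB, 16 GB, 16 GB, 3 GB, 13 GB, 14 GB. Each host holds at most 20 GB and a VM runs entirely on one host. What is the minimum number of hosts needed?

10

Total = 18 + 17 + 16 + 16 + 16 + 14 + 14 + 13 + 13 + 8 + 6 + 5 + 3 = 159 GB.
Lower bound: ⌈159/20⌉ = 8 hosts.
Also, 9 VMs each exceed 10 GB, and no two of those can share a host, so at least 9 hosts are needed.
A packing using 10 hosts:
  host 1: 18 = 18
  host 2: 17 + 3 = 20
  host 3: 16 = 16
  host 4: 16 = 16
  host 5: 16 = 16
  host 6: 14 + 6 = 20
  host 7: 14 + 5 = 19
  host 8: 13 = 13
  host 9: 13 = 13
  host 10: 8 = 8
No arrangement into 9 hosts stays within capacity, so 10 is optimal.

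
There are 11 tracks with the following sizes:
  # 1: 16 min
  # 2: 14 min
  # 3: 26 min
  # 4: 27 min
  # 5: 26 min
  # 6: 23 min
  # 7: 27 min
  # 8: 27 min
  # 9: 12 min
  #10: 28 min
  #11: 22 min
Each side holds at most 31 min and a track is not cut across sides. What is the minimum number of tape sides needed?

Total = 28 + 27 + 27 + 27 + 26 + 26 + 23 + 22 + 16 + 14 + 12 = 248 min.
Lower bound: ⌈248/31⌉ = 8 tape sides.
Also, 9 tracks each exceed 31/2 min, and no two of those can share a side, so at least 9 tape sides are needed.
A packing using 10 tape sides:
  side 1: 28 = 28
  side 2: 27 = 27
  side 3: 27 = 27
  side 4: 27 = 27
  side 5: 26 = 26
  side 6: 26 = 26
  side 7: 23 = 23
  side 8: 22 = 22
  side 9: 16 + 14 = 30
  side 10: 12 = 12
No arrangement into 9 tape sides stays within capacity, so 10 is optimal.

10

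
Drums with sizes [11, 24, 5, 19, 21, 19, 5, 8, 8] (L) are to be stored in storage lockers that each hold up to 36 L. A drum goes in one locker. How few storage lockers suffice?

4

Total = 24 + 21 + 19 + 19 + 11 + 8 + 8 + 5 + 5 = 120 L.
Lower bound: ⌈120/36⌉ = 4 storage lockers.
A packing using 4 storage lockers:
  locker 1: 24 + 11 = 35
  locker 2: 21 + 8 + 5 = 34
  locker 3: 19 + 8 + 5 = 32
  locker 4: 19 = 19
This matches the lower bound, so 4 is optimal.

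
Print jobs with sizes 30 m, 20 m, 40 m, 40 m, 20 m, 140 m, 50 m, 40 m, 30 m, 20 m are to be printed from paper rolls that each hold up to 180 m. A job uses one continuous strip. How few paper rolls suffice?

3

Total = 140 + 50 + 40 + 40 + 40 + 30 + 30 + 20 + 20 + 20 = 430 m.
Lower bound: ⌈430/180⌉ = 3 paper rolls.
A packing using 3 paper rolls:
  roll 1: 140 + 40 = 180
  roll 2: 50 + 40 + 40 + 30 + 20 = 180
  roll 3: 30 + 20 + 20 = 70
This matches the lower bound, so 3 is optimal.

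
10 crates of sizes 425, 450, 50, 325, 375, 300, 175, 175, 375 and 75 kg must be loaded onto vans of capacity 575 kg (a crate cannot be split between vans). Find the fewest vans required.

Total = 450 + 425 + 375 + 375 + 325 + 300 + 175 + 175 + 75 + 50 = 2725 kg.
Lower bound: ⌈2725/575⌉ = 5 vans.
Also, 6 crates each exceed 575/2 kg, and no two of those can share a van, so at least 6 vans are needed.
A packing using 6 vans:
  van 1: 450 + 75 + 50 = 575
  van 2: 425 = 425
  van 3: 375 + 175 = 550
  van 4: 375 + 175 = 550
  van 5: 325 = 325
  van 6: 300 = 300
This matches the lower bound, so 6 is optimal.

6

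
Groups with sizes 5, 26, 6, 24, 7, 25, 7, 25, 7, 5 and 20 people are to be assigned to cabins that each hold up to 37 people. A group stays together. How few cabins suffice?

5

Total = 26 + 25 + 25 + 24 + 20 + 7 + 7 + 7 + 6 + 5 + 5 = 157 people.
Lower bound: ⌈157/37⌉ = 5 cabins.
A packing using 5 cabins:
  cabin 1: 26 + 7 = 33
  cabin 2: 25 + 7 + 5 = 37
  cabin 3: 25 + 7 + 5 = 37
  cabin 4: 24 + 6 = 30
  cabin 5: 20 = 20
This matches the lower bound, so 5 is optimal.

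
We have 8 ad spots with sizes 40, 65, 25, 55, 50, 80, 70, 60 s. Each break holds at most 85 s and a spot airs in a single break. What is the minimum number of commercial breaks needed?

7

Total = 80 + 70 + 65 + 60 + 55 + 50 + 40 + 25 = 445 s.
Lower bound: ⌈445/85⌉ = 6 commercial breaks.
A packing using 7 commercial breaks:
  break 1: 80 = 80
  break 2: 70 = 70
  break 3: 65 = 65
  break 4: 60 + 25 = 85
  break 5: 55 = 55
  break 6: 50 = 50
  break 7: 40 = 40
No arrangement into 6 commercial breaks stays within capacity, so 7 is optimal.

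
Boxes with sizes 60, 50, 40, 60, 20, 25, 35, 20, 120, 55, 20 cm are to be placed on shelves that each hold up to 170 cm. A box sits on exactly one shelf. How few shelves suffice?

Total = 120 + 60 + 60 + 55 + 50 + 40 + 35 + 25 + 20 + 20 + 20 = 505 cm.
Lower bound: ⌈505/170⌉ = 3 shelves.
A packing using 3 shelves:
  shelf 1: 120 + 50 = 170
  shelf 2: 60 + 60 + 25 + 20 = 165
  shelf 3: 55 + 40 + 35 + 20 + 20 = 170
This matches the lower bound, so 3 is optimal.

3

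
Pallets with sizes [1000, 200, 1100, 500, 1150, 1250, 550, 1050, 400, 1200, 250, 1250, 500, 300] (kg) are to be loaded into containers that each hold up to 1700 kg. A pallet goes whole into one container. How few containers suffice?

7

Total = 1250 + 1250 + 1200 + 1150 + 1100 + 1050 + 1000 + 550 + 500 + 500 + 400 + 300 + 250 + 200 = 10700 kg.
Lower bound: ⌈10700/1700⌉ = 7 containers.
A packing using 7 containers:
  container 1: 1250 + 400 = 1650
  container 2: 1250 + 300 = 1550
  container 3: 1200 + 500 = 1700
  container 4: 1150 + 550 = 1700
  container 5: 1100 + 500 = 1600
  container 6: 1050 + 250 + 200 = 1500
  container 7: 1000 = 1000
This matches the lower bound, so 7 is optimal.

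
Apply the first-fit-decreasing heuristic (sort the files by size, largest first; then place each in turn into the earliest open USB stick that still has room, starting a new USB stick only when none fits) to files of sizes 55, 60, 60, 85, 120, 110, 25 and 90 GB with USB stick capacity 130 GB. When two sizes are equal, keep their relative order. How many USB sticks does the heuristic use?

Sorted descending: 120, 110, 90, 85, 60, 60, 55, 25.
  120 → USB stick 1 (new)  [load 120/130]
  110 → USB stick 2 (new)  [load 110/130]
  90 → USB stick 3 (new)  [load 90/130]
  85 → USB stick 4 (new)  [load 85/130]
  60 → USB stick 5 (new)  [load 60/130]
  60 → USB stick 5  [load 120/130]
  55 → USB stick 6 (new)  [load 55/130]
  25 → USB stick 3  [load 115/130]
6 USB sticks opened.

6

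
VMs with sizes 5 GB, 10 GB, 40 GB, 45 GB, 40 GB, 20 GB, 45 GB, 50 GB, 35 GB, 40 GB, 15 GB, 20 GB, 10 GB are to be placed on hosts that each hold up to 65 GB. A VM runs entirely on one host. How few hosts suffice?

Total = 50 + 45 + 45 + 40 + 40 + 40 + 35 + 20 + 20 + 15 + 10 + 10 + 5 = 375 GB.
Lower bound: ⌈375/65⌉ = 6 hosts.
Also, 7 VMs each exceed 65/2 GB, and no two of those can share a host, so at least 7 hosts are needed.
A packing using 7 hosts:
  host 1: 50 + 15 = 65
  host 2: 45 + 20 = 65
  host 3: 45 + 20 = 65
  host 4: 40 + 10 + 10 + 5 = 65
  host 5: 40 = 40
  host 6: 40 = 40
  host 7: 35 = 35
This matches the lower bound, so 7 is optimal.

7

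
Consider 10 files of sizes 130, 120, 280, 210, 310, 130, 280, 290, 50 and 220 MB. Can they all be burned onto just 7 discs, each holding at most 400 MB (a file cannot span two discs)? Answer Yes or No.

A valid assignment using 6 discs:
  disc 1: 310 + 50 = 360
  disc 2: 290 = 290
  disc 3: 280 + 120 = 400
  disc 4: 280 = 280
  disc 5: 220 + 130 = 350
  disc 6: 210 + 130 = 340
That uses only 6 ≤ 7, so 7 discs are enough.

Yes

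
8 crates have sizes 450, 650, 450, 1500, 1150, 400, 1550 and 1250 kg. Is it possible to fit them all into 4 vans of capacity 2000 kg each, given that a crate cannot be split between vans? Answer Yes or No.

A valid assignment using 4 vans:
  van 1: 1550 + 450 = 2000
  van 2: 1500 + 450 = 1950
  van 3: 1250 + 650 = 1900
  van 4: 1150 + 400 = 1550
Every load is within 2000 kg, so 4 vans suffice.

Yes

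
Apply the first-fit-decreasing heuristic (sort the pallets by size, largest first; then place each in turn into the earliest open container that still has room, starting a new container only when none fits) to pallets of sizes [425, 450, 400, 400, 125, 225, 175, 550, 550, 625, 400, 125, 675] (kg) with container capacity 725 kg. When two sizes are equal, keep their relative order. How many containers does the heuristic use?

Sorted descending: 675, 625, 550, 550, 450, 425, 400, 400, 400, 225, 175, 125, 125.
  675 → container 1 (new)  [load 675/725]
  625 → container 2 (new)  [load 625/725]
  550 → container 3 (new)  [load 550/725]
  550 → container 4 (new)  [load 550/725]
  450 → container 5 (new)  [load 450/725]
  425 → container 6 (new)  [load 425/725]
  400 → container 7 (new)  [load 400/725]
  400 → container 8 (new)  [load 400/725]
  400 → container 9 (new)  [load 400/725]
  225 → container 5  [load 675/725]
  175 → container 3  [load 725/725]
  125 → container 4  [load 675/725]
  125 → container 6  [load 550/725]
9 containers opened.

9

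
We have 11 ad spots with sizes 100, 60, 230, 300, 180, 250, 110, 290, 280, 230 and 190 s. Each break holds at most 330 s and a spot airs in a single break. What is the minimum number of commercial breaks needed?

Total = 300 + 290 + 280 + 250 + 230 + 230 + 190 + 180 + 110 + 100 + 60 = 2220 s.
Lower bound: ⌈2220/330⌉ = 7 commercial breaks.
Also, 8 ad spots each exceed 165 s, and no two of those can share a break, so at least 8 commercial breaks are needed.
A packing using 8 commercial breaks:
  break 1: 300 = 300
  break 2: 290 = 290
  break 3: 280 = 280
  break 4: 250 + 60 = 310
  break 5: 230 + 100 = 330
  break 6: 230 = 230
  break 7: 190 + 110 = 300
  break 8: 180 = 180
This matches the lower bound, so 8 is optimal.

8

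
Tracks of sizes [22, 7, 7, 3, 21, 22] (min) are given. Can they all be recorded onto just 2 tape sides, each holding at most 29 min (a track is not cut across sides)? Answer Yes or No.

Total = 82 min; ⌈82/29⌉ = 3.
At least 3 tape sides are required, but only 2 are allowed.

No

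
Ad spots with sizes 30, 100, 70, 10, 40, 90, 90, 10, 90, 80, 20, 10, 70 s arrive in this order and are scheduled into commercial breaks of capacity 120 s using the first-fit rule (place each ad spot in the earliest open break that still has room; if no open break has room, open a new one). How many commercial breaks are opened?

  30 → break 1 (new)  [load 30/120]
  100 → break 2 (new)  [load 100/120]
  70 → break 1  [load 100/120]
  10 → break 1  [load 110/120]
  40 → break 3 (new)  [load 40/120]
  90 → break 4 (new)  [load 90/120]
  90 → break 5 (new)  [load 90/120]
  10 → break 1  [load 120/120]
  90 → break 6 (new)  [load 90/120]
  80 → break 3  [load 120/120]
  20 → break 2  [load 120/120]
  10 → break 4  [load 100/120]
  70 → break 7 (new)  [load 70/120]
7 commercial breaks opened.

7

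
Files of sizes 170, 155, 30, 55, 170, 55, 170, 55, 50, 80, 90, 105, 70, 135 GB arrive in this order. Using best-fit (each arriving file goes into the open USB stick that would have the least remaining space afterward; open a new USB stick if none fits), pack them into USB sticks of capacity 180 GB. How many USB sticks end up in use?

  170 → USB stick 1 (new)  [load 170/180]
  155 → USB stick 2 (new)  [load 155/180]
  30 → USB stick 3 (new)  [load 30/180]
  55 → USB stick 3  [load 85/180]
  170 → USB stick 4 (new)  [load 170/180]
  55 → USB stick 3  [load 140/180]
  170 → USB stick 5 (new)  [load 170/180]
  55 → USB stick 6 (new)  [load 55/180]
  50 → USB stick 6  [load 105/180]
  80 → USB stick 7 (new)  [load 80/180]
  90 → USB stick 7  [load 170/180]
  105 → USB stick 8 (new)  [load 105/180]
  70 → USB stick 6  [load 175/180]
  135 → USB stick 9 (new)  [load 135/180]
9 USB sticks opened.

9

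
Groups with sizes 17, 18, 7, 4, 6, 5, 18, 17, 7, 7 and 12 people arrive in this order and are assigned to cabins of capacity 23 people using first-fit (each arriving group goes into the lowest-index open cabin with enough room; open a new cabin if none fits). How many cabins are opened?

6

  17 → cabin 1 (new)  [load 17/23]
  18 → cabin 2 (new)  [load 18/23]
  7 → cabin 3 (new)  [load 7/23]
  4 → cabin 1  [load 21/23]
  6 → cabin 3  [load 13/23]
  5 → cabin 2  [load 23/23]
  18 → cabin 4 (new)  [load 18/23]
  17 → cabin 5 (new)  [load 17/23]
  7 → cabin 3  [load 20/23]
  7 → cabin 6 (new)  [load 7/23]
  12 → cabin 6  [load 19/23]
6 cabins opened.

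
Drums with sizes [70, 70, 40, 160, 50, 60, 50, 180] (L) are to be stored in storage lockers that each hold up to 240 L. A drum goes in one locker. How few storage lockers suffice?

Total = 180 + 160 + 70 + 70 + 60 + 50 + 50 + 40 = 680 L.
Lower bound: ⌈680/240⌉ = 3 storage lockers.
A packing using 3 storage lockers:
  locker 1: 180 + 60 = 240
  locker 2: 160 + 70 = 230
  locker 3: 70 + 50 + 50 + 40 = 210
This matches the lower bound, so 3 is optimal.

3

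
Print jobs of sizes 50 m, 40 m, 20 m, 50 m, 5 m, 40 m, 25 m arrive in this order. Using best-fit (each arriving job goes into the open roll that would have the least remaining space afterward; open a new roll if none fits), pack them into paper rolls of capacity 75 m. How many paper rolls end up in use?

  50 → roll 1 (new)  [load 50/75]
  40 → roll 2 (new)  [load 40/75]
  20 → roll 1  [load 70/75]
  50 → roll 3 (new)  [load 50/75]
  5 → roll 1  [load 75/75]
  40 → roll 4 (new)  [load 40/75]
  25 → roll 3  [load 75/75]
4 paper rolls opened.

4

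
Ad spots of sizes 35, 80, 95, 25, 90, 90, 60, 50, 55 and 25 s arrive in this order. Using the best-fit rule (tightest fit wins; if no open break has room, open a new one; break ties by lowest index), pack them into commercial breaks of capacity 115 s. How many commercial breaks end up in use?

6

  35 → break 1 (new)  [load 35/115]
  80 → break 1  [load 115/115]
  95 → break 2 (new)  [load 95/115]
  25 → break 3 (new)  [load 25/115]
  90 → break 3  [load 115/115]
  90 → break 4 (new)  [load 90/115]
  60 → break 5 (new)  [load 60/115]
  50 → break 5  [load 110/115]
  55 → break 6 (new)  [load 55/115]
  25 → break 4  [load 115/115]
6 commercial breaks opened.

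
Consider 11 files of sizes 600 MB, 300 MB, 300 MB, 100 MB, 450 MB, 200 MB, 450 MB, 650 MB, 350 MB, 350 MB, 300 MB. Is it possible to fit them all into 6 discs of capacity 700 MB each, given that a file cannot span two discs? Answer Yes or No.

Total = 4050 MB; ⌈4050/700⌉ = 6.
The bound of 6 does not rule out 6, but exhaustive search shows no assignment into 6 discs of capacity 700 MB exists — the minimum is 7.

No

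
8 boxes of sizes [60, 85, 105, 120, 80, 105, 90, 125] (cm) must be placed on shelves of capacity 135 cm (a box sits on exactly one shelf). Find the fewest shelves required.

8

Total = 125 + 120 + 105 + 105 + 90 + 85 + 80 + 60 = 770 cm.
Lower bound: ⌈770/135⌉ = 6 shelves.
Also, 7 boxes each exceed 135/2 cm, and no two of those can share a shelf, so at least 7 shelves are needed.
A packing using 8 shelves:
  shelf 1: 125 = 125
  shelf 2: 120 = 120
  shelf 3: 105 = 105
  shelf 4: 105 = 105
  shelf 5: 90 = 90
  shelf 6: 85 = 85
  shelf 7: 80 = 80
  shelf 8: 60 = 60
No arrangement into 7 shelves stays within capacity, so 8 is optimal.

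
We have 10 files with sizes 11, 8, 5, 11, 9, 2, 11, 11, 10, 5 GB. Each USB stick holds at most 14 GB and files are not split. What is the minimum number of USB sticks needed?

Total = 11 + 11 + 11 + 11 + 10 + 9 + 8 + 5 + 5 + 2 = 83 GB.
Lower bound: ⌈83/14⌉ = 6 USB sticks.
Also, 7 files each exceed 7 GB, and no two of those can share a USB stick, so at least 7 USB sticks are needed.
A packing using 7 USB sticks:
  USB stick 1: 11 + 2 = 13
  USB stick 2: 11 = 11
  USB stick 3: 11 = 11
  USB stick 4: 11 = 11
  USB stick 5: 10 = 10
  USB stick 6: 9 + 5 = 14
  USB stick 7: 8 + 5 = 13
This matches the lower bound, so 7 is optimal.

7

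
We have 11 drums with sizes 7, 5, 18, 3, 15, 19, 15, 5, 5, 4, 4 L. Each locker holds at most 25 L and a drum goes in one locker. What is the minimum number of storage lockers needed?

5

Total = 19 + 18 + 15 + 15 + 7 + 5 + 5 + 5 + 4 + 4 + 3 = 100 L.
Lower bound: ⌈100/25⌉ = 4 storage lockers.
A packing using 5 storage lockers:
  locker 1: 19 + 5 = 24
  locker 2: 18 + 7 = 25
  locker 3: 15 + 5 + 5 = 25
  locker 4: 15 + 4 + 4 = 23
  locker 5: 3 = 3
No arrangement into 4 storage lockers stays within capacity, so 5 is optimal.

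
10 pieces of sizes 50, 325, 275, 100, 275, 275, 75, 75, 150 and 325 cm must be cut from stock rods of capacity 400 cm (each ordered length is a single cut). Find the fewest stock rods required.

6

Total = 325 + 325 + 275 + 275 + 275 + 150 + 100 + 75 + 75 + 50 = 1925 cm.
Lower bound: ⌈1925/400⌉ = 5 stock rods.
A packing using 6 stock rods:
  stock rod 1: 325 + 75 = 400
  stock rod 2: 325 + 75 = 400
  stock rod 3: 275 + 100 = 375
  stock rod 4: 275 + 50 = 325
  stock rod 5: 275 = 275
  stock rod 6: 150 = 150
No arrangement into 5 stock rods stays within capacity, so 6 is optimal.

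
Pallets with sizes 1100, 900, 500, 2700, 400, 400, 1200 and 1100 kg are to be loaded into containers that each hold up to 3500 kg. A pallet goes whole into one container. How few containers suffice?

3

Total = 2700 + 1200 + 1100 + 1100 + 900 + 500 + 400 + 400 = 8300 kg.
Lower bound: ⌈8300/3500⌉ = 3 containers.
A packing using 3 containers:
  container 1: 2700 + 500 = 3200
  container 2: 1200 + 1100 + 1100 = 3400
  container 3: 900 + 400 + 400 = 1700
This matches the lower bound, so 3 is optimal.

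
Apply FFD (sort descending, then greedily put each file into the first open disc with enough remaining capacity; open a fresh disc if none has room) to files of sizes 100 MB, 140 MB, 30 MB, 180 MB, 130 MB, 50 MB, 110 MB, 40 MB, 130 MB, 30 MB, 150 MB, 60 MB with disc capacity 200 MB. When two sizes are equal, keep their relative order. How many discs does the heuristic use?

7

Sorted descending: 180, 150, 140, 130, 130, 110, 100, 60, 50, 40, 30, 30.
  180 → disc 1 (new)  [load 180/200]
  150 → disc 2 (new)  [load 150/200]
  140 → disc 3 (new)  [load 140/200]
  130 → disc 4 (new)  [load 130/200]
  130 → disc 5 (new)  [load 130/200]
  110 → disc 6 (new)  [load 110/200]
  100 → disc 7 (new)  [load 100/200]
  60 → disc 3  [load 200/200]
  50 → disc 2  [load 200/200]
  40 → disc 4  [load 170/200]
  30 → disc 4  [load 200/200]
  30 → disc 5  [load 160/200]
7 discs opened.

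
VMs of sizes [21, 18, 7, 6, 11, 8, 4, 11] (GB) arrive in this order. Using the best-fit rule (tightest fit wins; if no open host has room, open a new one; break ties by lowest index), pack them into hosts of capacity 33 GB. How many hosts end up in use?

  21 → host 1 (new)  [load 21/33]
  18 → host 2 (new)  [load 18/33]
  7 → host 1  [load 28/33]
  6 → host 2  [load 24/33]
  11 → host 3 (new)  [load 11/33]
  8 → host 2  [load 32/33]
  4 → host 1  [load 32/33]
  11 → host 3  [load 22/33]
3 hosts opened.

3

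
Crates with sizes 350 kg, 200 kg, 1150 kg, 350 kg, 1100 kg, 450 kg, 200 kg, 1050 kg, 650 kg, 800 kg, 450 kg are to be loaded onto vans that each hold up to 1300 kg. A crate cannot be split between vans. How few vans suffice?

Total = 1150 + 1100 + 1050 + 800 + 650 + 450 + 450 + 350 + 350 + 200 + 200 = 6750 kg.
Lower bound: ⌈6750/1300⌉ = 6 vans.
A packing using 6 vans:
  van 1: 1150 = 1150
  van 2: 1100 + 200 = 1300
  van 3: 1050 + 200 = 1250
  van 4: 800 + 450 = 1250
  van 5: 650 + 450 = 1100
  van 6: 350 + 350 = 700
This matches the lower bound, so 6 is optimal.

6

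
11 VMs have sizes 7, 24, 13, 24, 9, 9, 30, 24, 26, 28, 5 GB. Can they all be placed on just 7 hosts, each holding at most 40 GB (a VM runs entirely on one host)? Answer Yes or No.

A valid assignment using 6 hosts:
  host 1: 30 + 9 = 39
  host 2: 28 + 9 = 37
  host 3: 26 + 13 = 39
  host 4: 24 + 7 + 5 = 36
  host 5: 24 = 24
  host 6: 24 = 24
That uses only 6 ≤ 7, so 7 hosts are enough.

Yes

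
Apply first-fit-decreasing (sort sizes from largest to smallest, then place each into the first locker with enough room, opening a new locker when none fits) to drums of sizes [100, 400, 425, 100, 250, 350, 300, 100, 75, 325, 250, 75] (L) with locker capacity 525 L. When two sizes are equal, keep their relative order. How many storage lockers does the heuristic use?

6

Sorted descending: 425, 400, 350, 325, 300, 250, 250, 100, 100, 100, 75, 75.
  425 → locker 1 (new)  [load 425/525]
  400 → locker 2 (new)  [load 400/525]
  350 → locker 3 (new)  [load 350/525]
  325 → locker 4 (new)  [load 325/525]
  300 → locker 5 (new)  [load 300/525]
  250 → locker 6 (new)  [load 250/525]
  250 → locker 6  [load 500/525]
  100 → locker 1  [load 525/525]
  100 → locker 2  [load 500/525]
  100 → locker 3  [load 450/525]
  75 → locker 3  [load 525/525]
  75 → locker 4  [load 400/525]
6 storage lockers opened.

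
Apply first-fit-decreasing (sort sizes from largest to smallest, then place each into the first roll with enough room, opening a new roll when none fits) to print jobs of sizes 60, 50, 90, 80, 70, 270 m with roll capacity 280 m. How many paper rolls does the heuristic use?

Sorted descending: 270, 90, 80, 70, 60, 50.
  270 → roll 1 (new)  [load 270/280]
  90 → roll 2 (new)  [load 90/280]
  80 → roll 2  [load 170/280]
  70 → roll 2  [load 240/280]
  60 → roll 3 (new)  [load 60/280]
  50 → roll 3  [load 110/280]
3 paper rolls opened.

3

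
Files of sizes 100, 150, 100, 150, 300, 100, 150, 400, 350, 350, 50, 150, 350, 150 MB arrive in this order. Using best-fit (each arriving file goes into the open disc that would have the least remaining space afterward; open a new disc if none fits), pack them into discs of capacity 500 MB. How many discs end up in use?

  100 → disc 1 (new)  [load 100/500]
  150 → disc 1  [load 250/500]
  100 → disc 1  [load 350/500]
  150 → disc 1  [load 500/500]
  300 → disc 2 (new)  [load 300/500]
  100 → disc 2  [load 400/500]
  150 → disc 3 (new)  [load 150/500]
  400 → disc 4 (new)  [load 400/500]
  350 → disc 3  [load 500/500]
  350 → disc 5 (new)  [load 350/500]
  50 → disc 2  [load 450/500]
  150 → disc 5  [load 500/500]
  350 → disc 6 (new)  [load 350/500]
  150 → disc 6  [load 500/500]
6 discs opened.

6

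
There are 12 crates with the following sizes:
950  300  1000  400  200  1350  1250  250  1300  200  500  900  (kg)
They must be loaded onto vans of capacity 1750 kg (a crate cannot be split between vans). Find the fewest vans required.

Total = 1350 + 1300 + 1250 + 1000 + 950 + 900 + 500 + 400 + 300 + 250 + 200 + 200 = 8600 kg.
Lower bound: ⌈8600/1750⌉ = 5 vans.
Also, 6 crates each exceed 875 kg, and no two of those can share a van, so at least 6 vans are needed.
A packing using 6 vans:
  van 1: 1350 + 400 = 1750
  van 2: 1300 + 300 = 1600
  van 3: 1250 + 500 = 1750
  van 4: 1000 + 250 + 200 + 200 = 1650
  van 5: 950 = 950
  van 6: 900 = 900
This matches the lower bound, so 6 is optimal.

6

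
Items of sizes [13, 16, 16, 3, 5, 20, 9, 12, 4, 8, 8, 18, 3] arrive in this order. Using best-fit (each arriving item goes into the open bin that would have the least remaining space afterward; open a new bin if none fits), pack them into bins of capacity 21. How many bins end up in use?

7

  13 → bin 1 (new)  [load 13/21]
  16 → bin 2 (new)  [load 16/21]
  16 → bin 3 (new)  [load 16/21]
  3 → bin 2  [load 19/21]
  5 → bin 3  [load 21/21]
  20 → bin 4 (new)  [load 20/21]
  9 → bin 5 (new)  [load 9/21]
  12 → bin 5  [load 21/21]
  4 → bin 1  [load 17/21]
  8 → bin 6 (new)  [load 8/21]
  8 → bin 6  [load 16/21]
  18 → bin 7 (new)  [load 18/21]
  3 → bin 7  [load 21/21]
7 bins opened.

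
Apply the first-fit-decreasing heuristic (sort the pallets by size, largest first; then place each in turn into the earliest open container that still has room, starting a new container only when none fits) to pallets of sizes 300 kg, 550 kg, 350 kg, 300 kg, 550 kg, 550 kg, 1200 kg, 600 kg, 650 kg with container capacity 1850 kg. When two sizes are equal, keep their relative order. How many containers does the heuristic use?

Sorted descending: 1200, 650, 600, 550, 550, 550, 350, 300, 300.
  1200 → container 1 (new)  [load 1200/1850]
  650 → container 1  [load 1850/1850]
  600 → container 2 (new)  [load 600/1850]
  550 → container 2  [load 1150/1850]
  550 → container 2  [load 1700/1850]
  550 → container 3 (new)  [load 550/1850]
  350 → container 3  [load 900/1850]
  300 → container 3  [load 1200/1850]
  300 → container 3  [load 1500/1850]
3 containers opened.

3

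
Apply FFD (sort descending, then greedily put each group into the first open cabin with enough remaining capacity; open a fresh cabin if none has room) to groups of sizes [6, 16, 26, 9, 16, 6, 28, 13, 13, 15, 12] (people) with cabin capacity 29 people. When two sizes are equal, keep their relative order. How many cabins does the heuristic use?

6

Sorted descending: 28, 26, 16, 16, 15, 13, 13, 12, 9, 6, 6.
  28 → cabin 1 (new)  [load 28/29]
  26 → cabin 2 (new)  [load 26/29]
  16 → cabin 3 (new)  [load 16/29]
  16 → cabin 4 (new)  [load 16/29]
  15 → cabin 5 (new)  [load 15/29]
  13 → cabin 3  [load 29/29]
  13 → cabin 4  [load 29/29]
  12 → cabin 5  [load 27/29]
  9 → cabin 6 (new)  [load 9/29]
  6 → cabin 6  [load 15/29]
  6 → cabin 6  [load 21/29]
6 cabins opened.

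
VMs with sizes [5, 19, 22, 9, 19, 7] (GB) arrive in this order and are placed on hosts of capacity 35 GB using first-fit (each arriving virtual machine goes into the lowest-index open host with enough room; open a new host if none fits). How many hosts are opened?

  5 → host 1 (new)  [load 5/35]
  19 → host 1  [load 24/35]
  22 → host 2 (new)  [load 22/35]
  9 → host 1  [load 33/35]
  19 → host 3 (new)  [load 19/35]
  7 → host 2  [load 29/35]
3 hosts opened.

3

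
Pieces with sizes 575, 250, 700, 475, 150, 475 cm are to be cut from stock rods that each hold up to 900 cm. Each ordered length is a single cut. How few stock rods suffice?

4

Total = 700 + 575 + 475 + 475 + 250 + 150 = 2625 cm.
Lower bound: ⌈2625/900⌉ = 3 stock rods.
Also, 4 pieces each exceed 450 cm, and no two of those can share a stock rod, so at least 4 stock rods are needed.
A packing using 4 stock rods:
  stock rod 1: 700 + 150 = 850
  stock rod 2: 575 + 250 = 825
  stock rod 3: 475 = 475
  stock rod 4: 475 = 475
This matches the lower bound, so 4 is optimal.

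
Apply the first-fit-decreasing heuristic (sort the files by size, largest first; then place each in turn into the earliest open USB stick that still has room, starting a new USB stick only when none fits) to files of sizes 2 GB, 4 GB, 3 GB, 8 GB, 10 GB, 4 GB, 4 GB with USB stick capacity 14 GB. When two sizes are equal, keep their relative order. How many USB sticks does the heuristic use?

3

Sorted descending: 10, 8, 4, 4, 4, 3, 2.
  10 → USB stick 1 (new)  [load 10/14]
  8 → USB stick 2 (new)  [load 8/14]
  4 → USB stick 1  [load 14/14]
  4 → USB stick 2  [load 12/14]
  4 → USB stick 3 (new)  [load 4/14]
  3 → USB stick 3  [load 7/14]
  2 → USB stick 2  [load 14/14]
3 USB sticks opened.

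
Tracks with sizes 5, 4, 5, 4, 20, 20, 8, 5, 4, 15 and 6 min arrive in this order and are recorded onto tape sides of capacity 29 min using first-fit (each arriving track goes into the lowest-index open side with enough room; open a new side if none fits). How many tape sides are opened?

  5 → side 1 (new)  [load 5/29]
  4 → side 1  [load 9/29]
  5 → side 1  [load 14/29]
  4 → side 1  [load 18/29]
  20 → side 2 (new)  [load 20/29]
  20 → side 3 (new)  [load 20/29]
  8 → side 1  [load 26/29]
  5 → side 2  [load 25/29]
  4 → side 2  [load 29/29]
  15 → side 4 (new)  [load 15/29]
  6 → side 3  [load 26/29]
4 tape sides opened.

4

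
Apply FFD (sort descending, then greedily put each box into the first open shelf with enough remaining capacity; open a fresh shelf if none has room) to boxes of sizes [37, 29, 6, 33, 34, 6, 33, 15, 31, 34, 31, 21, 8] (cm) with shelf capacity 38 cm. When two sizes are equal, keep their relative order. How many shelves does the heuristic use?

9

Sorted descending: 37, 34, 34, 33, 33, 31, 31, 29, 21, 15, 8, 6, 6.
  37 → shelf 1 (new)  [load 37/38]
  34 → shelf 2 (new)  [load 34/38]
  34 → shelf 3 (new)  [load 34/38]
  33 → shelf 4 (new)  [load 33/38]
  33 → shelf 5 (new)  [load 33/38]
  31 → shelf 6 (new)  [load 31/38]
  31 → shelf 7 (new)  [load 31/38]
  29 → shelf 8 (new)  [load 29/38]
  21 → shelf 9 (new)  [load 21/38]
  15 → shelf 9  [load 36/38]
  8 → shelf 8  [load 37/38]
  6 → shelf 6  [load 37/38]
  6 → shelf 7  [load 37/38]
9 shelves opened.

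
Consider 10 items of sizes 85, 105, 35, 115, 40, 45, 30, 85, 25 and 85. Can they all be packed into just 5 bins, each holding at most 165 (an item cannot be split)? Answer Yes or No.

A valid assignment using 5 bins:
  bin 1: 115 + 45 = 160
  bin 2: 105 + 40 = 145
  bin 3: 85 + 35 + 30 = 150
  bin 4: 85 + 25 = 110
  bin 5: 85 = 85
Every load is within 165, so 5 bins suffice.

Yes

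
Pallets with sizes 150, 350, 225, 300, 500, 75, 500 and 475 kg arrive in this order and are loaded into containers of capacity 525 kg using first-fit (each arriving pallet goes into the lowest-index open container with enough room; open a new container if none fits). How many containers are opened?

  150 → container 1 (new)  [load 150/525]
  350 → container 1  [load 500/525]
  225 → container 2 (new)  [load 225/525]
  300 → container 2  [load 525/525]
  500 → container 3 (new)  [load 500/525]
  75 → container 4 (new)  [load 75/525]
  500 → container 5 (new)  [load 500/525]
  475 → container 6 (new)  [load 475/525]
6 containers opened.

6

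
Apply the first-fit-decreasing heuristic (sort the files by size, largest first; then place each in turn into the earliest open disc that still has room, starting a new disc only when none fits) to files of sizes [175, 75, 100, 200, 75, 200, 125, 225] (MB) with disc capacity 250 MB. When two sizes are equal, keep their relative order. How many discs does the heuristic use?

Sorted descending: 225, 200, 200, 175, 125, 100, 75, 75.
  225 → disc 1 (new)  [load 225/250]
  200 → disc 2 (new)  [load 200/250]
  200 → disc 3 (new)  [load 200/250]
  175 → disc 4 (new)  [load 175/250]
  125 → disc 5 (new)  [load 125/250]
  100 → disc 5  [load 225/250]
  75 → disc 4  [load 250/250]
  75 → disc 6 (new)  [load 75/250]
6 discs opened.

6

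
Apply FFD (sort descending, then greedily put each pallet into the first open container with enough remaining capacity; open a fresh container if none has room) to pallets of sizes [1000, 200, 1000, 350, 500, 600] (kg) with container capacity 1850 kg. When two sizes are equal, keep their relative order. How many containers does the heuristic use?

Sorted descending: 1000, 1000, 600, 500, 350, 200.
  1000 → container 1 (new)  [load 1000/1850]
  1000 → container 2 (new)  [load 1000/1850]
  600 → container 1  [load 1600/1850]
  500 → container 2  [load 1500/1850]
  350 → container 2  [load 1850/1850]
  200 → container 1  [load 1800/1850]
2 containers opened.

2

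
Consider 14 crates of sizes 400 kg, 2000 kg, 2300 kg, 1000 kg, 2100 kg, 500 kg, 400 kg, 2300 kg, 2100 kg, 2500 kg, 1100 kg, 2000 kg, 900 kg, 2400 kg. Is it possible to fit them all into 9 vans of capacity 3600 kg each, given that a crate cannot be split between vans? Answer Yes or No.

Yes

A valid assignment using 8 vans:
  van 1: 2500 + 1100 = 3600
  van 2: 2400 + 1000 = 3400
  van 3: 2300 + 900 + 400 = 3600
  van 4: 2300 + 500 + 400 = 3200
  van 5: 2100 = 2100
  van 6: 2100 = 2100
  van 7: 2000 = 2000
  van 8: 2000 = 2000
That uses only 8 ≤ 9, so 9 vans are enough.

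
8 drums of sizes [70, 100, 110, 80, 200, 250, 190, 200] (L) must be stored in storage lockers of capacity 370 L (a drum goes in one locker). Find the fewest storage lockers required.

Total = 250 + 200 + 200 + 190 + 110 + 100 + 80 + 70 = 1200 L.
Lower bound: ⌈1200/370⌉ = 4 storage lockers.
A packing using 4 storage lockers:
  locker 1: 250 + 110 = 360
  locker 2: 200 + 100 + 70 = 370
  locker 3: 200 + 80 = 280
  locker 4: 190 = 190
This matches the lower bound, so 4 is optimal.

4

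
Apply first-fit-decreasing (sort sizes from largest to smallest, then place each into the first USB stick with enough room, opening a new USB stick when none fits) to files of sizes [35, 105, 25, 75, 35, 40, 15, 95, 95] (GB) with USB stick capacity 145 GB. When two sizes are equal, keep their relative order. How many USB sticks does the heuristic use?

Sorted descending: 105, 95, 95, 75, 40, 35, 35, 25, 15.
  105 → USB stick 1 (new)  [load 105/145]
  95 → USB stick 2 (new)  [load 95/145]
  95 → USB stick 3 (new)  [load 95/145]
  75 → USB stick 4 (new)  [load 75/145]
  40 → USB stick 1  [load 145/145]
  35 → USB stick 2  [load 130/145]
  35 → USB stick 3  [load 130/145]
  25 → USB stick 4  [load 100/145]
  15 → USB stick 2  [load 145/145]
4 USB sticks opened.

4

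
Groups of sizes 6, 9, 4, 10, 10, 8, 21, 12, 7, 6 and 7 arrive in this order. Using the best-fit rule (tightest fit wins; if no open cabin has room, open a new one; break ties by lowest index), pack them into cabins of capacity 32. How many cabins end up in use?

  6 → cabin 1 (new)  [load 6/32]
  9 → cabin 1  [load 15/32]
  4 → cabin 1  [load 19/32]
  10 → cabin 1  [load 29/32]
  10 → cabin 2 (new)  [load 10/32]
  8 → cabin 2  [load 18/32]
  21 → cabin 3 (new)  [load 21/32]
  12 → cabin 2  [load 30/32]
  7 → cabin 3  [load 28/32]
  6 → cabin 4 (new)  [load 6/32]
  7 → cabin 4  [load 13/32]
4 cabins opened.

4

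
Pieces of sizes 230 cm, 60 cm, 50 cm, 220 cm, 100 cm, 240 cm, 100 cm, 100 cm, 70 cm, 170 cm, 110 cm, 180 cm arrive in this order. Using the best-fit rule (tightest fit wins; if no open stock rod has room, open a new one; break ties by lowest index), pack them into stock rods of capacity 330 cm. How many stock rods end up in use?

6

  230 → stock rod 1 (new)  [load 230/330]
  60 → stock rod 1  [load 290/330]
  50 → stock rod 2 (new)  [load 50/330]
  220 → stock rod 2  [load 270/330]
  100 → stock rod 3 (new)  [load 100/330]
  240 → stock rod 4 (new)  [load 240/330]
  100 → stock rod 3  [load 200/330]
  100 → stock rod 3  [load 300/330]
  70 → stock rod 4  [load 310/330]
  170 → stock rod 5 (new)  [load 170/330]
  110 → stock rod 5  [load 280/330]
  180 → stock rod 6 (new)  [load 180/330]
6 stock rods opened.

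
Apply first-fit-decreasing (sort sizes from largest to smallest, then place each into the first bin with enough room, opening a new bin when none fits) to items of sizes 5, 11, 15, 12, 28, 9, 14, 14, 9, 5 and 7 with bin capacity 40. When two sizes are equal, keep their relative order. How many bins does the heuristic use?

Sorted descending: 28, 15, 14, 14, 12, 11, 9, 9, 7, 5, 5.
  28 → bin 1 (new)  [load 28/40]
  15 → bin 2 (new)  [load 15/40]
  14 → bin 2  [load 29/40]
  14 → bin 3 (new)  [load 14/40]
  12 → bin 1  [load 40/40]
  11 → bin 2  [load 40/40]
  9 → bin 3  [load 23/40]
  9 → bin 3  [load 32/40]
  7 → bin 3  [load 39/40]
  5 → bin 4 (new)  [load 5/40]
  5 → bin 4  [load 10/40]
4 bins opened.

4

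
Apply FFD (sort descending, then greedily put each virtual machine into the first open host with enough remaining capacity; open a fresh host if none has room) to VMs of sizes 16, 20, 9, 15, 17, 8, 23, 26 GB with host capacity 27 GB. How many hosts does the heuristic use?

6

Sorted descending: 26, 23, 20, 17, 16, 15, 9, 8.
  26 → host 1 (new)  [load 26/27]
  23 → host 2 (new)  [load 23/27]
  20 → host 3 (new)  [load 20/27]
  17 → host 4 (new)  [load 17/27]
  16 → host 5 (new)  [load 16/27]
  15 → host 6 (new)  [load 15/27]
  9 → host 4  [load 26/27]
  8 → host 5  [load 24/27]
6 hosts opened.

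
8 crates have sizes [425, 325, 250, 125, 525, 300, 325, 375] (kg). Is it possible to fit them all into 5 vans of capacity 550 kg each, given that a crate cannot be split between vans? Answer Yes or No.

Total = 2650 kg; ⌈2650/550⌉ = 5.
6 crates each exceed half the capacity and cannot share a van, forcing at least 6 vans.
At least 6 vans are required, but only 5 are allowed.

No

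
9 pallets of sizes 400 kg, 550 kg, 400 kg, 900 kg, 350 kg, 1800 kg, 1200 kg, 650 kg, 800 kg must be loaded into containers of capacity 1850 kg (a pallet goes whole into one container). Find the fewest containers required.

4

Total = 1800 + 1200 + 900 + 800 + 650 + 550 + 400 + 400 + 350 = 7050 kg.
Lower bound: ⌈7050/1850⌉ = 4 containers.
A packing using 4 containers:
  container 1: 1800 = 1800
  container 2: 1200 + 650 = 1850
  container 3: 900 + 800 = 1700
  container 4: 550 + 400 + 400 + 350 = 1700
This matches the lower bound, so 4 is optimal.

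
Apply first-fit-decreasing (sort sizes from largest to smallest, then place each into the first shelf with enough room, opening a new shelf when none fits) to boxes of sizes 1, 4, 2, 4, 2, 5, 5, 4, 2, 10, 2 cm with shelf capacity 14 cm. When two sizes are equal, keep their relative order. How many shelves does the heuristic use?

Sorted descending: 10, 5, 5, 4, 4, 4, 2, 2, 2, 2, 1.
  10 → shelf 1 (new)  [load 10/14]
  5 → shelf 2 (new)  [load 5/14]
  5 → shelf 2  [load 10/14]
  4 → shelf 1  [load 14/14]
  4 → shelf 2  [load 14/14]
  4 → shelf 3 (new)  [load 4/14]
  2 → shelf 3  [load 6/14]
  2 → shelf 3  [load 8/14]
  2 → shelf 3  [load 10/14]
  2 → shelf 3  [load 12/14]
  1 → shelf 3  [load 13/14]
3 shelves opened.

3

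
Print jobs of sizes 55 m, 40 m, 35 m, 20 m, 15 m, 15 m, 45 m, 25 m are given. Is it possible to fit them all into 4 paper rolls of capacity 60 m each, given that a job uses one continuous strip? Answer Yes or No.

No

Total = 250 m; ⌈250/60⌉ = 5.
At least 5 paper rolls are required, but only 4 are allowed.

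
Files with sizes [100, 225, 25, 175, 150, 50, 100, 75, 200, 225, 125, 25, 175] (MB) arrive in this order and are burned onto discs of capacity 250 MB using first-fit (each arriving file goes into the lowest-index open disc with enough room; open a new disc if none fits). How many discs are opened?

8

  100 → disc 1 (new)  [load 100/250]
  225 → disc 2 (new)  [load 225/250]
  25 → disc 1  [load 125/250]
  175 → disc 3 (new)  [load 175/250]
  150 → disc 4 (new)  [load 150/250]
  50 → disc 1  [load 175/250]
  100 → disc 4  [load 250/250]
  75 → disc 1  [load 250/250]
  200 → disc 5 (new)  [load 200/250]
  225 → disc 6 (new)  [load 225/250]
  125 → disc 7 (new)  [load 125/250]
  25 → disc 2  [load 250/250]
  175 → disc 8 (new)  [load 175/250]
8 discs opened.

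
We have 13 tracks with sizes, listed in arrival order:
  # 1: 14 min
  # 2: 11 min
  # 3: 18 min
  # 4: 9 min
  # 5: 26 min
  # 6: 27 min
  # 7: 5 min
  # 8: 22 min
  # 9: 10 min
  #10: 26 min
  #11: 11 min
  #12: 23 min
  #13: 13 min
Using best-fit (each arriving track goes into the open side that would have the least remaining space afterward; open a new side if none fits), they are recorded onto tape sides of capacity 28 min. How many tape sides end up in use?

  14 → side 1 (new)  [load 14/28]
  11 → side 1  [load 25/28]
  18 → side 2 (new)  [load 18/28]
  9 → side 2  [load 27/28]
  26 → side 3 (new)  [load 26/28]
  27 → side 4 (new)  [load 27/28]
  5 → side 5 (new)  [load 5/28]
  22 → side 5  [load 27/28]
  10 → side 6 (new)  [load 10/28]
  26 → side 7 (new)  [load 26/28]
  11 → side 6  [load 21/28]
  23 → side 8 (new)  [load 23/28]
  13 → side 9 (new)  [load 13/28]
9 tape sides opened.

9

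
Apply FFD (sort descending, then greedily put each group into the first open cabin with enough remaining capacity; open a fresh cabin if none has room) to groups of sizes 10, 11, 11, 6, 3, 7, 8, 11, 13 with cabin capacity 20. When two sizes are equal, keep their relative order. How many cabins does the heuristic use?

Sorted descending: 13, 11, 11, 11, 10, 8, 7, 6, 3.
  13 → cabin 1 (new)  [load 13/20]
  11 → cabin 2 (new)  [load 11/20]
  11 → cabin 3 (new)  [load 11/20]
  11 → cabin 4 (new)  [load 11/20]
  10 → cabin 5 (new)  [load 10/20]
  8 → cabin 2  [load 19/20]
  7 → cabin 1  [load 20/20]
  6 → cabin 3  [load 17/20]
  3 → cabin 3  [load 20/20]
5 cabins opened.

5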